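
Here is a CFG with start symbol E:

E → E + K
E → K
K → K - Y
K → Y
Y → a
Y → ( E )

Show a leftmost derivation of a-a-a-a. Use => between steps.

E => K => K-Y => K-Y-Y => K-Y-Y-Y => Y-Y-Y-Y => a-Y-Y-Y => a-a-Y-Y => a-a-a-Y => a-a-a-a

E => K   [E → K]
K => K-Y   [K → K - Y]
K-Y => K-Y-Y   [K → K - Y]
K-Y-Y => K-Y-Y-Y   [K → K - Y]
K-Y-Y-Y => Y-Y-Y-Y   [K → Y]
Y-Y-Y-Y => a-Y-Y-Y   [Y → a]
a-Y-Y-Y => a-a-Y-Y   [Y → a]
a-a-Y-Y => a-a-a-Y   [Y → a]
a-a-a-Y => a-a-a-a   [Y → a]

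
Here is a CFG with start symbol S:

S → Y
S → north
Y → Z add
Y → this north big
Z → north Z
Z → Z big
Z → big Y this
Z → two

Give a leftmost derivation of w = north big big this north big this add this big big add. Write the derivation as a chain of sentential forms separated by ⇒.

S ⇒ Y ⇒ Z add ⇒ Z big add ⇒ Z big big add ⇒ north Z big big add ⇒ north big Y this big big add ⇒ north big Z add this big big add ⇒ north big big Y this add this big big add ⇒ north big big this north big this add this big big add

S ⇒ Y   [S → Y]
Y ⇒ Z add   [Y → Z add]
Z add ⇒ Z big add   [Z → Z big]
Z big add ⇒ Z big big add   [Z → Z big]
Z big big add ⇒ north Z big big add   [Z → north Z]
north Z big big add ⇒ north big Y this big big add   [Z → big Y this]
north big Y this big big add ⇒ north big Z add this big big add   [Y → Z add]
north big Z add this big big add ⇒ north big big Y this add this big big add   [Z → big Y this]
north big big Y this add this big big add ⇒ north big big this north big this add this big big add   [Y → this north big]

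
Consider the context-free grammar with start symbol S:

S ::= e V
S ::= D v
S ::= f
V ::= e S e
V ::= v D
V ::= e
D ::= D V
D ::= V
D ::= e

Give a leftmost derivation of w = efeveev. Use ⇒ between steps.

S ⇒ Dv ⇒ DVv ⇒ DVVv ⇒ VVVv ⇒ eSeVVv ⇒ efeVVv ⇒ efevDVv ⇒ efevVVv ⇒ efeveVv ⇒ efeveev

S ⇒ Dv   [S ::= D v]
Dv ⇒ DVv   [D ::= D V]
DVv ⇒ DVVv   [D ::= D V]
DVVv ⇒ VVVv   [D ::= V]
VVVv ⇒ eSeVVv   [V ::= e S e]
eSeVVv ⇒ efeVVv   [S ::= f]
efeVVv ⇒ efevDVv   [V ::= v D]
efevDVv ⇒ efevVVv   [D ::= V]
efevVVv ⇒ efeveVv   [V ::= e]
efeveVv ⇒ efeveev   [V ::= e]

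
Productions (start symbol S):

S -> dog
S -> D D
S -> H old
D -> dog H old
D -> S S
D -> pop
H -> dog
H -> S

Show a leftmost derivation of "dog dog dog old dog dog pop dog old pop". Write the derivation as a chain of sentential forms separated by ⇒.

S ⇒ D D   [S -> D D]
D D ⇒ dog H old D   [D -> dog H old]
dog H old D ⇒ dog S old D   [H -> S]
dog S old D ⇒ dog D D old D   [S -> D D]
dog D D old D ⇒ dog dog H old D old D   [D -> dog H old]
dog dog H old D old D ⇒ dog dog dog old D old D   [H -> dog]
dog dog dog old D old D ⇒ dog dog dog old S S old D   [D -> S S]
dog dog dog old S S old D ⇒ dog dog dog old D D S old D   [S -> D D]
dog dog dog old D D S old D ⇒ dog dog dog old S S D S old D   [D -> S S]
dog dog dog old S S D S old D ⇒ dog dog dog old dog S D S old D   [S -> dog]
dog dog dog old dog S D S old D ⇒ dog dog dog old dog dog D S old D   [S -> dog]
dog dog dog old dog dog D S old D ⇒ dog dog dog old dog dog pop S old D   [D -> pop]
dog dog dog old dog dog pop S old D ⇒ dog dog dog old dog dog pop dog old D   [S -> dog]
dog dog dog old dog dog pop dog old D ⇒ dog dog dog old dog dog pop dog old pop   [D -> pop]

S ⇒ D D ⇒ dog H old D ⇒ dog S old D ⇒ dog D D old D ⇒ dog dog H old D old D ⇒ dog dog dog old D old D ⇒ dog dog dog old S S old D ⇒ dog dog dog old D D S old D ⇒ dog dog dog old S S D S old D ⇒ dog dog dog old dog S D S old D ⇒ dog dog dog old dog dog D S old D ⇒ dog dog dog old dog dog pop S old D ⇒ dog dog dog old dog dog pop dog old D ⇒ dog dog dog old dog dog pop dog old pop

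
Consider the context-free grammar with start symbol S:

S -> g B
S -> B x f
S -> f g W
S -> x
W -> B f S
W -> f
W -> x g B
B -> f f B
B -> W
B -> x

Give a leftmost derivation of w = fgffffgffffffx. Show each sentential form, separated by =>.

S => fgW => fgBfS => fgffBfS => fgffWfS => fgffffS => fgffffgB => fgffffgffB => fgffffgffffB => fgffffgffffffB => fgffffgffffffx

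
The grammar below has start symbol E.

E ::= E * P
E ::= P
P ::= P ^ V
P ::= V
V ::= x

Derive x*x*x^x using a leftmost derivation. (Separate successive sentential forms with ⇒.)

E ⇒ E*P   [E ::= E * P]
E*P ⇒ E*P*P   [E ::= E * P]
E*P*P ⇒ P*P*P   [E ::= P]
P*P*P ⇒ V*P*P   [P ::= V]
V*P*P ⇒ x*P*P   [V ::= x]
x*P*P ⇒ x*V*P   [P ::= V]
x*V*P ⇒ x*x*P   [V ::= x]
x*x*P ⇒ x*x*P^V   [P ::= P ^ V]
x*x*P^V ⇒ x*x*V^V   [P ::= V]
x*x*V^V ⇒ x*x*x^V   [V ::= x]
x*x*x^V ⇒ x*x*x^x   [V ::= x]

E⇒E*P⇒E*P*P⇒P*P*P⇒V*P*P⇒x*P*P⇒x*V*P⇒x*x*P⇒x*x*P^V⇒x*x*V^V⇒x*x*x^V⇒x*x*x^x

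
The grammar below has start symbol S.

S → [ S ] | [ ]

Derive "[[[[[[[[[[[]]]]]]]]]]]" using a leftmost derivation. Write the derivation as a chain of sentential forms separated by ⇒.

S ⇒ [S] ⇒ [[S]] ⇒ [[[S]]] ⇒ [[[[S]]]] ⇒ [[[[[S]]]]] ⇒ [[[[[[S]]]]]] ⇒ [[[[[[[S]]]]]]] ⇒ [[[[[[[[S]]]]]]]] ⇒ [[[[[[[[[S]]]]]]]]] ⇒ [[[[[[[[[[S]]]]]]]]]] ⇒ [[[[[[[[[[[]]]]]]]]]]]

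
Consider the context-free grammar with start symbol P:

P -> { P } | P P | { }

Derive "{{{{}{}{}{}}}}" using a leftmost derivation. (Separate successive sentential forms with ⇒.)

P⇒{P}⇒{{P}}⇒{{{P}}}⇒{{{PP}}}⇒{{{PPP}}}⇒{{{PPPP}}}⇒{{{{}PPP}}}⇒{{{{}{}PP}}}⇒{{{{}{}{}P}}}⇒{{{{}{}{}{}}}}

P ⇒ {P}   [P -> { P }]
{P} ⇒ {{P}}   [P -> { P }]
{{P}} ⇒ {{{P}}}   [P -> { P }]
{{{P}}} ⇒ {{{PP}}}   [P -> P P]
{{{PP}}} ⇒ {{{PPP}}}   [P -> P P]
{{{PPP}}} ⇒ {{{PPPP}}}   [P -> P P]
{{{PPPP}}} ⇒ {{{{}PPP}}}   [P -> { }]
{{{{}PPP}}} ⇒ {{{{}{}PP}}}   [P -> { }]
{{{{}{}PP}}} ⇒ {{{{}{}{}P}}}   [P -> { }]
{{{{}{}{}P}}} ⇒ {{{{}{}{}{}}}}   [P -> { }]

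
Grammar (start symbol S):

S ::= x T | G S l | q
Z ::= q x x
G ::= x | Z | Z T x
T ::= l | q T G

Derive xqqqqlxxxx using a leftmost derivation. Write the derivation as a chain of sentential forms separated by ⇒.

S ⇒ xT   [S ::= x T]
xT ⇒ xqTG   [T ::= q T G]
xqTG ⇒ xqqTGG   [T ::= q T G]
xqqTGG ⇒ xqqqTGGG   [T ::= q T G]
xqqqTGGG ⇒ xqqqqTGGGG   [T ::= q T G]
xqqqqTGGGG ⇒ xqqqqlGGGG   [T ::= l]
xqqqqlGGGG ⇒ xqqqqlxGGG   [G ::= x]
xqqqqlxGGG ⇒ xqqqqlxxGG   [G ::= x]
xqqqqlxxGG ⇒ xqqqqlxxxG   [G ::= x]
xqqqqlxxxG ⇒ xqqqqlxxxx   [G ::= x]

S ⇒ xT ⇒ xqTG ⇒ xqqTGG ⇒ xqqqTGGG ⇒ xqqqqTGGGG ⇒ xqqqqlGGGG ⇒ xqqqqlxGGG ⇒ xqqqqlxxGG ⇒ xqqqqlxxxG ⇒ xqqqqlxxxx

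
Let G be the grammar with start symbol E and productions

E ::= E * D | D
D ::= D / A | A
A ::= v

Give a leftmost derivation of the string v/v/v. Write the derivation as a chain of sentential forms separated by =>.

E => D   [E ::= D]
D => D/A   [D ::= D / A]
D/A => D/A/A   [D ::= D / A]
D/A/A => A/A/A   [D ::= A]
A/A/A => v/A/A   [A ::= v]
v/A/A => v/v/A   [A ::= v]
v/v/A => v/v/v   [A ::= v]

E => D => D/A => D/A/A => A/A/A => v/A/A => v/v/A => v/v/v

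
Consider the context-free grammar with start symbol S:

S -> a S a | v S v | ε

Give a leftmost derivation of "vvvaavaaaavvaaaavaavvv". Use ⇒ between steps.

S ⇒ vSv ⇒ vvSvv ⇒ vvvSvvv ⇒ vvvaSavvv ⇒ vvvaaSaavvv ⇒ vvvaavSvaavvv ⇒ vvvaavaSavaavvv ⇒ vvvaavaaSaavaavvv ⇒ vvvaavaaaSaaavaavvv ⇒ vvvaavaaaaSaaaavaavvv ⇒ vvvaavaaaavSvaaaavaavvv ⇒ vvvaavaaaavvaaaavaavvv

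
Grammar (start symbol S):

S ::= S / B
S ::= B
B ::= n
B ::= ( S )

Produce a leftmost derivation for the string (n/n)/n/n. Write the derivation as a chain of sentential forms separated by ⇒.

S⇒S/B⇒S/B/B⇒B/B/B⇒(S)/B/B⇒(S/B)/B/B⇒(B/B)/B/B⇒(n/B)/B/B⇒(n/n)/B/B⇒(n/n)/n/B⇒(n/n)/n/n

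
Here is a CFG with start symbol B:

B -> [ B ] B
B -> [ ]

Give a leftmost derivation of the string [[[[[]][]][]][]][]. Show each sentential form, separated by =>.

B => [B]B   [B -> [ B ] B]
[B]B => [[B]B]B   [B -> [ B ] B]
[[B]B]B => [[[B]B]B]B   [B -> [ B ] B]
[[[B]B]B]B => [[[[B]B]B]B]B   [B -> [ B ] B]
[[[[B]B]B]B]B => [[[[[]]B]B]B]B   [B -> [ ]]
[[[[[]]B]B]B]B => [[[[[]][]]B]B]B   [B -> [ ]]
[[[[[]][]]B]B]B => [[[[[]][]][]]B]B   [B -> [ ]]
[[[[[]][]][]]B]B => [[[[[]][]][]][]]B   [B -> [ ]]
[[[[[]][]][]][]]B => [[[[[]][]][]][]][]   [B -> [ ]]

B => [B]B => [[B]B]B => [[[B]B]B]B => [[[[B]B]B]B]B => [[[[[]]B]B]B]B => [[[[[]][]]B]B]B => [[[[[]][]][]]B]B => [[[[[]][]][]][]]B => [[[[[]][]][]][]][]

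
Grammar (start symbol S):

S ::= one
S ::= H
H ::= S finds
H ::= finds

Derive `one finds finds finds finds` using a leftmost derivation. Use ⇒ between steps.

S ⇒ H ⇒ S finds ⇒ H finds ⇒ S finds finds ⇒ H finds finds ⇒ S finds finds finds ⇒ H finds finds finds ⇒ S finds finds finds finds ⇒ one finds finds finds finds

S ⇒ H   [S ::= H]
H ⇒ S finds   [H ::= S finds]
S finds ⇒ H finds   [S ::= H]
H finds ⇒ S finds finds   [H ::= S finds]
S finds finds ⇒ H finds finds   [S ::= H]
H finds finds ⇒ S finds finds finds   [H ::= S finds]
S finds finds finds ⇒ H finds finds finds   [S ::= H]
H finds finds finds ⇒ S finds finds finds finds   [H ::= S finds]
S finds finds finds finds ⇒ one finds finds finds finds   [S ::= one]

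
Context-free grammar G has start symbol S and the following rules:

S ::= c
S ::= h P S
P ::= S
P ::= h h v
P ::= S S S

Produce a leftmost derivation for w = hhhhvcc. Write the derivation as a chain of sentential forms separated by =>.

S => hPS   [S ::= h P S]
hPS => hSS   [P ::= S]
hSS => hhPSS   [S ::= h P S]
hhPSS => hhhhvSS   [P ::= h h v]
hhhhvSS => hhhhvcS   [S ::= c]
hhhhvcS => hhhhvcc   [S ::= c]

S => hPS => hSS => hhPSS => hhhhvSS => hhhhvcS => hhhhvcc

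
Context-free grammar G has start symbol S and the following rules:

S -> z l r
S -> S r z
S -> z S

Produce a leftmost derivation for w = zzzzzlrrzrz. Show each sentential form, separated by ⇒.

S ⇒ zS   [S -> z S]
zS ⇒ zSrz   [S -> S r z]
zSrz ⇒ zzSrz   [S -> z S]
zzSrz ⇒ zzSrzrz   [S -> S r z]
zzSrzrz ⇒ zzzSrzrz   [S -> z S]
zzzSrzrz ⇒ zzzzSrzrz   [S -> z S]
zzzzSrzrz ⇒ zzzzzlrrzrz   [S -> z l r]

S⇒zS⇒zSrz⇒zzSrz⇒zzSrzrz⇒zzzSrzrz⇒zzzzSrzrz⇒zzzzzlrrzrz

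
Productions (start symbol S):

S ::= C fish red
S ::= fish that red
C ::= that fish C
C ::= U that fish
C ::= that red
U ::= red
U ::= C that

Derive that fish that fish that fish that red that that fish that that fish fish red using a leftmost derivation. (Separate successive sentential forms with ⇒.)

S ⇒ C fish red ⇒ U that fish fish red ⇒ C that that fish fish red ⇒ that fish C that that fish fish red ⇒ that fish U that fish that that fish fish red ⇒ that fish C that that fish that that fish fish red ⇒ that fish that fish C that that fish that that fish fish red ⇒ that fish that fish that fish C that that fish that that fish fish red ⇒ that fish that fish that fish that red that that fish that that fish fish red

S ⇒ C fish red   [S ::= C fish red]
C fish red ⇒ U that fish fish red   [C ::= U that fish]
U that fish fish red ⇒ C that that fish fish red   [U ::= C that]
C that that fish fish red ⇒ that fish C that that fish fish red   [C ::= that fish C]
that fish C that that fish fish red ⇒ that fish U that fish that that fish fish red   [C ::= U that fish]
that fish U that fish that that fish fish red ⇒ that fish C that that fish that that fish fish red   [U ::= C that]
that fish C that that fish that that fish fish red ⇒ that fish that fish C that that fish that that fish fish red   [C ::= that fish C]
that fish that fish C that that fish that that fish fish red ⇒ that fish that fish that fish C that that fish that that fish fish red   [C ::= that fish C]
that fish that fish that fish C that that fish that that fish fish red ⇒ that fish that fish that fish that red that that fish that that fish fish red   [C ::= that red]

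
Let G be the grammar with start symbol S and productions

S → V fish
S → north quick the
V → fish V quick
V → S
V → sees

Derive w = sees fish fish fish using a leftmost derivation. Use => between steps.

S => V fish   [S → V fish]
V fish => S fish   [V → S]
S fish => V fish fish   [S → V fish]
V fish fish => S fish fish   [V → S]
S fish fish => V fish fish fish   [S → V fish]
V fish fish fish => sees fish fish fish   [V → sees]

S => V fish => S fish => V fish fish => S fish fish => V fish fish fish => sees fish fish fish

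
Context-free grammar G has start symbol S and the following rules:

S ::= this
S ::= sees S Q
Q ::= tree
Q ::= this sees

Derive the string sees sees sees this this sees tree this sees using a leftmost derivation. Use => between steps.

S => sees S Q => sees sees S Q Q => sees sees sees S Q Q Q => sees sees sees this Q Q Q => sees sees sees this this sees Q Q => sees sees sees this this sees tree Q => sees sees sees this this sees tree this sees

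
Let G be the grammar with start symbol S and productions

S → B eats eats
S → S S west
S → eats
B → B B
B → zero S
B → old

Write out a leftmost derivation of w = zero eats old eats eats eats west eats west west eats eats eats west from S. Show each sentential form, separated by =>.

S => S S west => B eats eats S west => zero S eats eats S west => zero S S west eats eats S west => zero eats S west eats eats S west => zero eats S S west west eats eats S west => zero eats S S west S west west eats eats S west => zero eats B eats eats S west S west west eats eats S west => zero eats old eats eats S west S west west eats eats S west => zero eats old eats eats eats west S west west eats eats S west => zero eats old eats eats eats west eats west west eats eats S west => zero eats old eats eats eats west eats west west eats eats eats west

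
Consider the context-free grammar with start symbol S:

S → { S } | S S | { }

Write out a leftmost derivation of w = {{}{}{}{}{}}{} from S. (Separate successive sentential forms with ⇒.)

S ⇒ SS ⇒ {S}S ⇒ {SS}S ⇒ {SSS}S ⇒ {SSSS}S ⇒ {SSSSS}S ⇒ {{}SSSS}S ⇒ {{}{}SSS}S ⇒ {{}{}{}SS}S ⇒ {{}{}{}{}S}S ⇒ {{}{}{}{}{}}S ⇒ {{}{}{}{}{}}{}

S ⇒ SS   [S → S S]
SS ⇒ {S}S   [S → { S }]
{S}S ⇒ {SS}S   [S → S S]
{SS}S ⇒ {SSS}S   [S → S S]
{SSS}S ⇒ {SSSS}S   [S → S S]
{SSSS}S ⇒ {SSSSS}S   [S → S S]
{SSSSS}S ⇒ {{}SSSS}S   [S → { }]
{{}SSSS}S ⇒ {{}{}SSS}S   [S → { }]
{{}{}SSS}S ⇒ {{}{}{}SS}S   [S → { }]
{{}{}{}SS}S ⇒ {{}{}{}{}S}S   [S → { }]
{{}{}{}{}S}S ⇒ {{}{}{}{}{}}S   [S → { }]
{{}{}{}{}{}}S ⇒ {{}{}{}{}{}}{}   [S → { }]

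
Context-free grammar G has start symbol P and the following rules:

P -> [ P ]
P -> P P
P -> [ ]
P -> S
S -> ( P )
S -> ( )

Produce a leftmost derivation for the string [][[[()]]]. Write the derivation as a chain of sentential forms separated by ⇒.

P⇒PP⇒[]P⇒[][P]⇒[][[P]]⇒[][[[P]]]⇒[][[[S]]]⇒[][[[()]]]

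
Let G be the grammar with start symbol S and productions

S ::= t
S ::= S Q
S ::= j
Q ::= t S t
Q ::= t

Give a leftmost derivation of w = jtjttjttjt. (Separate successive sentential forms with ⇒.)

S ⇒ SQ ⇒ SQQ ⇒ SQQQ ⇒ jQQQ ⇒ jtStQQ ⇒ jtjtQQ ⇒ jtjttStQ ⇒ jtjttjtQ ⇒ jtjttjttSt ⇒ jtjttjttjt

S ⇒ SQ   [S ::= S Q]
SQ ⇒ SQQ   [S ::= S Q]
SQQ ⇒ SQQQ   [S ::= S Q]
SQQQ ⇒ jQQQ   [S ::= j]
jQQQ ⇒ jtStQQ   [Q ::= t S t]
jtStQQ ⇒ jtjtQQ   [S ::= j]
jtjtQQ ⇒ jtjttStQ   [Q ::= t S t]
jtjttStQ ⇒ jtjttjtQ   [S ::= j]
jtjttjtQ ⇒ jtjttjttSt   [Q ::= t S t]
jtjttjttSt ⇒ jtjttjttjt   [S ::= j]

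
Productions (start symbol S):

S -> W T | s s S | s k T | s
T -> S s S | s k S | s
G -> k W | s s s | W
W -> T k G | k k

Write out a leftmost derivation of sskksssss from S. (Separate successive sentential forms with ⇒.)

S⇒ssS⇒ssWT⇒sskkT⇒sskkSsS⇒sskkssSsS⇒sskkssssS⇒sskksssss

S ⇒ ssS   [S -> s s S]
ssS ⇒ ssWT   [S -> W T]
ssWT ⇒ sskkT   [W -> k k]
sskkT ⇒ sskkSsS   [T -> S s S]
sskkSsS ⇒ sskkssSsS   [S -> s s S]
sskkssSsS ⇒ sskkssssS   [S -> s]
sskkssssS ⇒ sskksssss   [S -> s]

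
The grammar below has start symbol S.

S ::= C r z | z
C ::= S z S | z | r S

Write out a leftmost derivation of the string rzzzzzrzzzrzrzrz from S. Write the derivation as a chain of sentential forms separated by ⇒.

S ⇒ Crz ⇒ rSrz ⇒ rCrzrz ⇒ rSzSrzrz ⇒ rzzSrzrz ⇒ rzzCrzrzrz ⇒ rzzSzSrzrzrz ⇒ rzzCrzzSrzrzrz ⇒ rzzSzSrzzSrzrzrz ⇒ rzzzzSrzzSrzrzrz ⇒ rzzzzzrzzSrzrzrz ⇒ rzzzzzrzzzrzrzrz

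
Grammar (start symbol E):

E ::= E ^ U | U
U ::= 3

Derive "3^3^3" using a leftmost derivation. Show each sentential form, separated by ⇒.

E ⇒ E^U ⇒ E^U^U ⇒ U^U^U ⇒ 3^U^U ⇒ 3^3^U ⇒ 3^3^3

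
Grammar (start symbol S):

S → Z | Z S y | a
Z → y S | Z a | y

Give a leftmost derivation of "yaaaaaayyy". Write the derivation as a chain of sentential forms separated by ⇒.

S ⇒ ZSy   [S → Z S y]
ZSy ⇒ ZaSy   [Z → Z a]
ZaSy ⇒ ZaaSy   [Z → Z a]
ZaaSy ⇒ ZaaaSy   [Z → Z a]
ZaaaSy ⇒ ZaaaaSy   [Z → Z a]
ZaaaaSy ⇒ ZaaaaaSy   [Z → Z a]
ZaaaaaSy ⇒ ZaaaaaaSy   [Z → Z a]
ZaaaaaaSy ⇒ yaaaaaaSy   [Z → y]
yaaaaaaSy ⇒ yaaaaaaZy   [S → Z]
yaaaaaaZy ⇒ yaaaaaaySy   [Z → y S]
yaaaaaaySy ⇒ yaaaaaayZy   [S → Z]
yaaaaaayZy ⇒ yaaaaaayyy   [Z → y]

S⇒ZSy⇒ZaSy⇒ZaaSy⇒ZaaaSy⇒ZaaaaSy⇒ZaaaaaSy⇒ZaaaaaaSy⇒yaaaaaaSy⇒yaaaaaaZy⇒yaaaaaaySy⇒yaaaaaayZy⇒yaaaaaayyy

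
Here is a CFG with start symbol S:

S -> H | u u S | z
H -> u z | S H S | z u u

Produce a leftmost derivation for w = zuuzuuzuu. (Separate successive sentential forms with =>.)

S => H   [S -> H]
H => SHS   [H -> S H S]
SHS => HHS   [S -> H]
HHS => zuuHS   [H -> z u u]
zuuHS => zuuzuuS   [H -> z u u]
zuuzuuS => zuuzuuH   [S -> H]
zuuzuuH => zuuzuuzuu   [H -> z u u]

S => H => SHS => HHS => zuuHS => zuuzuuS => zuuzuuH => zuuzuuzuu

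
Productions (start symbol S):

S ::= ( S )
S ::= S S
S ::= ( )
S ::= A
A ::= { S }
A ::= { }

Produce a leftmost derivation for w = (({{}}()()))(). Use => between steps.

S=>SS=>(S)S=>((S))S=>((SS))S=>((SSS))S=>((ASS))S=>(({S}SS))S=>(({A}SS))S=>(({{}}SS))S=>(({{}}()S))S=>(({{}}()()))S=>(({{}}()()))()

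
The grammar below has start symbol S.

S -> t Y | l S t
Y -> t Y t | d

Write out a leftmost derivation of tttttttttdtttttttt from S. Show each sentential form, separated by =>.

S => tY   [S -> t Y]
tY => ttYt   [Y -> t Y t]
ttYt => tttYtt   [Y -> t Y t]
tttYtt => ttttYttt   [Y -> t Y t]
ttttYttt => tttttYtttt   [Y -> t Y t]
tttttYtttt => ttttttYttttt   [Y -> t Y t]
ttttttYttttt => tttttttYtttttt   [Y -> t Y t]
tttttttYtttttt => ttttttttYttttttt   [Y -> t Y t]
ttttttttYttttttt => tttttttttYtttttttt   [Y -> t Y t]
tttttttttYtttttttt => tttttttttdtttttttt   [Y -> d]

S=>tY=>ttYt=>tttYtt=>ttttYttt=>tttttYtttt=>ttttttYttttt=>tttttttYtttttt=>ttttttttYttttttt=>tttttttttYtttttttt=>tttttttttdtttttttt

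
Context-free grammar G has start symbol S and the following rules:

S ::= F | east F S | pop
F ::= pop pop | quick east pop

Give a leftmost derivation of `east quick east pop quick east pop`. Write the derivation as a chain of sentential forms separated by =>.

S => east F S   [S ::= east F S]
east F S => east quick east pop S   [F ::= quick east pop]
east quick east pop S => east quick east pop F   [S ::= F]
east quick east pop F => east quick east pop quick east pop   [F ::= quick east pop]

S => east F S => east quick east pop S => east quick east pop F => east quick east pop quick east pop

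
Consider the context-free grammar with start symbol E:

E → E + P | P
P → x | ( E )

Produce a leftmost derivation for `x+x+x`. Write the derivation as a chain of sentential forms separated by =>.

E=>E+P=>E+P+P=>P+P+P=>x+P+P=>x+x+P=>x+x+x

E => E+P   [E → E + P]
E+P => E+P+P   [E → E + P]
E+P+P => P+P+P   [E → P]
P+P+P => x+P+P   [P → x]
x+P+P => x+x+P   [P → x]
x+x+P => x+x+x   [P → x]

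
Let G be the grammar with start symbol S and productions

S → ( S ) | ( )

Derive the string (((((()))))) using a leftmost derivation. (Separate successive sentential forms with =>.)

S => (S) => ((S)) => (((S))) => ((((S)))) => (((((S))))) => (((((())))))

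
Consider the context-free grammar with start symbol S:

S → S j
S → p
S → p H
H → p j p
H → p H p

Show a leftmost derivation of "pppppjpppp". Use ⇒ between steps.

S⇒pH⇒ppHp⇒pppHpp⇒ppppHppp⇒pppppjpppp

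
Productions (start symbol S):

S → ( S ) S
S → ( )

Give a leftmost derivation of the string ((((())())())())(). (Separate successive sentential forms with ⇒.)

S⇒(S)S⇒((S)S)S⇒(((S)S)S)S⇒((((S)S)S)S)S⇒((((())S)S)S)S⇒((((())())S)S)S⇒((((())())())S)S⇒((((())())())())S⇒((((())())())())()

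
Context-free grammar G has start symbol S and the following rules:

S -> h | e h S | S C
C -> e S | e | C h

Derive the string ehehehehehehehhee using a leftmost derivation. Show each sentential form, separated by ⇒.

S ⇒ ehS ⇒ ehehS ⇒ ehehehS ⇒ ehehehSC ⇒ ehehehehSC ⇒ ehehehehehSC ⇒ ehehehehehSCC ⇒ ehehehehehehSCC ⇒ ehehehehehehehSCC ⇒ ehehehehehehehhCC ⇒ ehehehehehehehheC ⇒ ehehehehehehehhee

S ⇒ ehS   [S -> e h S]
ehS ⇒ ehehS   [S -> e h S]
ehehS ⇒ ehehehS   [S -> e h S]
ehehehS ⇒ ehehehSC   [S -> S C]
ehehehSC ⇒ ehehehehSC   [S -> e h S]
ehehehehSC ⇒ ehehehehehSC   [S -> e h S]
ehehehehehSC ⇒ ehehehehehSCC   [S -> S C]
ehehehehehSCC ⇒ ehehehehehehSCC   [S -> e h S]
ehehehehehehSCC ⇒ ehehehehehehehSCC   [S -> e h S]
ehehehehehehehSCC ⇒ ehehehehehehehhCC   [S -> h]
ehehehehehehehhCC ⇒ ehehehehehehehheC   [C -> e]
ehehehehehehehheC ⇒ ehehehehehehehhee   [C -> e]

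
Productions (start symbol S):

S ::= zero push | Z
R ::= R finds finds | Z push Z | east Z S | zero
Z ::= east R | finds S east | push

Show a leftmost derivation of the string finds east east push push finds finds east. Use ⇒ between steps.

S ⇒ Z ⇒ finds S east ⇒ finds Z east ⇒ finds east R east ⇒ finds east R finds finds east ⇒ finds east east Z S finds finds east ⇒ finds east east push S finds finds east ⇒ finds east east push Z finds finds east ⇒ finds east east push push finds finds east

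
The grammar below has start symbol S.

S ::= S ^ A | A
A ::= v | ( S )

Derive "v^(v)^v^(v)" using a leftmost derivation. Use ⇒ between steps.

S ⇒ S^A ⇒ S^A^A ⇒ S^A^A^A ⇒ A^A^A^A ⇒ v^A^A^A ⇒ v^(S)^A^A ⇒ v^(A)^A^A ⇒ v^(v)^A^A ⇒ v^(v)^v^A ⇒ v^(v)^v^(S) ⇒ v^(v)^v^(A) ⇒ v^(v)^v^(v)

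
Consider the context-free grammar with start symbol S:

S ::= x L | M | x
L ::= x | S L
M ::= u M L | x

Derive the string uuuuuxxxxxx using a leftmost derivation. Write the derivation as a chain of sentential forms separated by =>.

S => M => uML => uuMLL => uuuMLLL => uuuuMLLLL => uuuuuMLLLLL => uuuuuxLLLLL => uuuuuxxLLLL => uuuuuxxxLLL => uuuuuxxxxLL => uuuuuxxxxxL => uuuuuxxxxxx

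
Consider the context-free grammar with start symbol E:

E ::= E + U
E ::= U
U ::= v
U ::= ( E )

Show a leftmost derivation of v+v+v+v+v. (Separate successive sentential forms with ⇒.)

E ⇒ E+U   [E ::= E + U]
E+U ⇒ E+U+U   [E ::= E + U]
E+U+U ⇒ E+U+U+U   [E ::= E + U]
E+U+U+U ⇒ E+U+U+U+U   [E ::= E + U]
E+U+U+U+U ⇒ U+U+U+U+U   [E ::= U]
U+U+U+U+U ⇒ v+U+U+U+U   [U ::= v]
v+U+U+U+U ⇒ v+v+U+U+U   [U ::= v]
v+v+U+U+U ⇒ v+v+v+U+U   [U ::= v]
v+v+v+U+U ⇒ v+v+v+v+U   [U ::= v]
v+v+v+v+U ⇒ v+v+v+v+v   [U ::= v]

E ⇒ E+U ⇒ E+U+U ⇒ E+U+U+U ⇒ E+U+U+U+U ⇒ U+U+U+U+U ⇒ v+U+U+U+U ⇒ v+v+U+U+U ⇒ v+v+v+U+U ⇒ v+v+v+v+U ⇒ v+v+v+v+v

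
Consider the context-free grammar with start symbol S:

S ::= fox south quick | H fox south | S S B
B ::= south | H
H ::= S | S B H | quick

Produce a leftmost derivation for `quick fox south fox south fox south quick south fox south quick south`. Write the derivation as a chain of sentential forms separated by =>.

S => S S B => S S B S B => H fox south S B S B => S fox south S B S B => H fox south fox south S B S B => quick fox south fox south S B S B => quick fox south fox south fox south quick B S B => quick fox south fox south fox south quick south S B => quick fox south fox south fox south quick south fox south quick B => quick fox south fox south fox south quick south fox south quick south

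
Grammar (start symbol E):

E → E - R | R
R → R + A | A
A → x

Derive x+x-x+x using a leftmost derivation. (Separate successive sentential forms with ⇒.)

E ⇒ E-R   [E → E - R]
E-R ⇒ R-R   [E → R]
R-R ⇒ R+A-R   [R → R + A]
R+A-R ⇒ A+A-R   [R → A]
A+A-R ⇒ x+A-R   [A → x]
x+A-R ⇒ x+x-R   [A → x]
x+x-R ⇒ x+x-R+A   [R → R + A]
x+x-R+A ⇒ x+x-A+A   [R → A]
x+x-A+A ⇒ x+x-x+A   [A → x]
x+x-x+A ⇒ x+x-x+x   [A → x]

E ⇒ E-R ⇒ R-R ⇒ R+A-R ⇒ A+A-R ⇒ x+A-R ⇒ x+x-R ⇒ x+x-R+A ⇒ x+x-A+A ⇒ x+x-x+A ⇒ x+x-x+x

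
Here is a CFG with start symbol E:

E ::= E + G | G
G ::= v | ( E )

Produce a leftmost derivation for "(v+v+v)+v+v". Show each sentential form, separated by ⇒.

E ⇒ E+G   [E ::= E + G]
E+G ⇒ E+G+G   [E ::= E + G]
E+G+G ⇒ G+G+G   [E ::= G]
G+G+G ⇒ (E)+G+G   [G ::= ( E )]
(E)+G+G ⇒ (E+G)+G+G   [E ::= E + G]
(E+G)+G+G ⇒ (E+G+G)+G+G   [E ::= E + G]
(E+G+G)+G+G ⇒ (G+G+G)+G+G   [E ::= G]
(G+G+G)+G+G ⇒ (v+G+G)+G+G   [G ::= v]
(v+G+G)+G+G ⇒ (v+v+G)+G+G   [G ::= v]
(v+v+G)+G+G ⇒ (v+v+v)+G+G   [G ::= v]
(v+v+v)+G+G ⇒ (v+v+v)+v+G   [G ::= v]
(v+v+v)+v+G ⇒ (v+v+v)+v+v   [G ::= v]

E ⇒ E+G ⇒ E+G+G ⇒ G+G+G ⇒ (E)+G+G ⇒ (E+G)+G+G ⇒ (E+G+G)+G+G ⇒ (G+G+G)+G+G ⇒ (v+G+G)+G+G ⇒ (v+v+G)+G+G ⇒ (v+v+v)+G+G ⇒ (v+v+v)+v+G ⇒ (v+v+v)+v+v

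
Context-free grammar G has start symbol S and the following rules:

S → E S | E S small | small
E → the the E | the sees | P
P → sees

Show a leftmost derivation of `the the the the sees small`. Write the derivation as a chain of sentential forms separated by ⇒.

S ⇒ E S ⇒ the the E S ⇒ the the the the E S ⇒ the the the the P S ⇒ the the the the sees S ⇒ the the the the sees small

S ⇒ E S   [S → E S]
E S ⇒ the the E S   [E → the the E]
the the E S ⇒ the the the the E S   [E → the the E]
the the the the E S ⇒ the the the the P S   [E → P]
the the the the P S ⇒ the the the the sees S   [P → sees]
the the the the sees S ⇒ the the the the sees small   [S → small]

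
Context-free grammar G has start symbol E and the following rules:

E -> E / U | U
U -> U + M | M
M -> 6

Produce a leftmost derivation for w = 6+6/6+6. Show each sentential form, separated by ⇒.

E ⇒ E/U   [E -> E / U]
E/U ⇒ U/U   [E -> U]
U/U ⇒ U+M/U   [U -> U + M]
U+M/U ⇒ M+M/U   [U -> M]
M+M/U ⇒ 6+M/U   [M -> 6]
6+M/U ⇒ 6+6/U   [M -> 6]
6+6/U ⇒ 6+6/U+M   [U -> U + M]
6+6/U+M ⇒ 6+6/M+M   [U -> M]
6+6/M+M ⇒ 6+6/6+M   [M -> 6]
6+6/6+M ⇒ 6+6/6+6   [M -> 6]

E⇒E/U⇒U/U⇒U+M/U⇒M+M/U⇒6+M/U⇒6+6/U⇒6+6/U+M⇒6+6/M+M⇒6+6/6+M⇒6+6/6+6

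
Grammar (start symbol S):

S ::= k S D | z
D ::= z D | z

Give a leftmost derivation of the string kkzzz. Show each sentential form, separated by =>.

S => kSD   [S ::= k S D]
kSD => kkSDD   [S ::= k S D]
kkSDD => kkzDD   [S ::= z]
kkzDD => kkzzD   [D ::= z]
kkzzD => kkzzz   [D ::= z]

S => kSD => kkSDD => kkzDD => kkzzD => kkzzz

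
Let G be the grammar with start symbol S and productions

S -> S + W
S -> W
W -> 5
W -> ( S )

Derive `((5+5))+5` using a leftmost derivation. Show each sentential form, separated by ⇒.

S ⇒ S+W ⇒ W+W ⇒ (S)+W ⇒ (W)+W ⇒ ((S))+W ⇒ ((S+W))+W ⇒ ((W+W))+W ⇒ ((5+W))+W ⇒ ((5+5))+W ⇒ ((5+5))+5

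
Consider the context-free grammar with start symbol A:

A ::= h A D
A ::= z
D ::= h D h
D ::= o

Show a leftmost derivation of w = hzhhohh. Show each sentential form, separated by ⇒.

A ⇒ hAD ⇒ hzD ⇒ hzhDh ⇒ hzhhDhh ⇒ hzhhohh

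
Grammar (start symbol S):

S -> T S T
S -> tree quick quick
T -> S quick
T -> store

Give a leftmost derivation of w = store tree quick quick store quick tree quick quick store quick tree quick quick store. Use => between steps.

S => T S T   [S -> T S T]
T S T => S quick S T   [T -> S quick]
S quick S T => T S T quick S T   [S -> T S T]
T S T quick S T => S quick S T quick S T   [T -> S quick]
S quick S T quick S T => T S T quick S T quick S T   [S -> T S T]
T S T quick S T quick S T => store S T quick S T quick S T   [T -> store]
store S T quick S T quick S T => store tree quick quick T quick S T quick S T   [S -> tree quick quick]
store tree quick quick T quick S T quick S T => store tree quick quick store quick S T quick S T   [T -> store]
store tree quick quick store quick S T quick S T => store tree quick quick store quick tree quick quick T quick S T   [S -> tree quick quick]
store tree quick quick store quick tree quick quick T quick S T => store tree quick quick store quick tree quick quick store quick S T   [T -> store]
store tree quick quick store quick tree quick quick store quick S T => store tree quick quick store quick tree quick quick store quick tree quick quick T   [S -> tree quick quick]
store tree quick quick store quick tree quick quick store quick tree quick quick T => store tree quick quick store quick tree quick quick store quick tree quick quick store   [T -> store]

S => T S T => S quick S T => T S T quick S T => S quick S T quick S T => T S T quick S T quick S T => store S T quick S T quick S T => store tree quick quick T quick S T quick S T => store tree quick quick store quick S T quick S T => store tree quick quick store quick tree quick quick T quick S T => store tree quick quick store quick tree quick quick store quick S T => store tree quick quick store quick tree quick quick store quick tree quick quick T => store tree quick quick store quick tree quick quick store quick tree quick quick store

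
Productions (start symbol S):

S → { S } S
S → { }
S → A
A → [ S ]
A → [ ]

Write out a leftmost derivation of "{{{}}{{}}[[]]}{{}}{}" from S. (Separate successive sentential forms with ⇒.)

S ⇒ {S}S   [S → { S } S]
{S}S ⇒ {{S}S}S   [S → { S } S]
{{S}S}S ⇒ {{{}}S}S   [S → { }]
{{{}}S}S ⇒ {{{}}{S}S}S   [S → { S } S]
{{{}}{S}S}S ⇒ {{{}}{{}}S}S   [S → { }]
{{{}}{{}}S}S ⇒ {{{}}{{}}A}S   [S → A]
{{{}}{{}}A}S ⇒ {{{}}{{}}[S]}S   [A → [ S ]]
{{{}}{{}}[S]}S ⇒ {{{}}{{}}[A]}S   [S → A]
{{{}}{{}}[A]}S ⇒ {{{}}{{}}[[]]}S   [A → [ ]]
{{{}}{{}}[[]]}S ⇒ {{{}}{{}}[[]]}{S}S   [S → { S } S]
{{{}}{{}}[[]]}{S}S ⇒ {{{}}{{}}[[]]}{{}}S   [S → { }]
{{{}}{{}}[[]]}{{}}S ⇒ {{{}}{{}}[[]]}{{}}{}   [S → { }]

S ⇒ {S}S ⇒ {{S}S}S ⇒ {{{}}S}S ⇒ {{{}}{S}S}S ⇒ {{{}}{{}}S}S ⇒ {{{}}{{}}A}S ⇒ {{{}}{{}}[S]}S ⇒ {{{}}{{}}[A]}S ⇒ {{{}}{{}}[[]]}S ⇒ {{{}}{{}}[[]]}{S}S ⇒ {{{}}{{}}[[]]}{{}}S ⇒ {{{}}{{}}[[]]}{{}}{}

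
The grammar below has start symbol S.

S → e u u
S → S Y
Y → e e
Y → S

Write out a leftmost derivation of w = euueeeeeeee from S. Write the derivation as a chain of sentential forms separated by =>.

S=>SY=>SYY=>SYYY=>SYYYY=>euuYYYY=>euueeYYY=>euueeeeYY=>euueeeeeeY=>euueeeeeeee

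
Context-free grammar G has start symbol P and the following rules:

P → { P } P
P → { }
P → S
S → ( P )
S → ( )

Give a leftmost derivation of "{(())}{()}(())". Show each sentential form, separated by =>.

P=>{P}P=>{S}P=>{(P)}P=>{(S)}P=>{(())}P=>{(())}{P}P=>{(())}{S}P=>{(())}{()}P=>{(())}{()}S=>{(())}{()}(P)=>{(())}{()}(S)=>{(())}{()}(())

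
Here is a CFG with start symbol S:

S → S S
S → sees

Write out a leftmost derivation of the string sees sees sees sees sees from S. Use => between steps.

S => S S   [S → S S]
S S => S S S   [S → S S]
S S S => S S S S   [S → S S]
S S S S => sees S S S   [S → sees]
sees S S S => sees S S S S   [S → S S]
sees S S S S => sees sees S S S   [S → sees]
sees sees S S S => sees sees sees S S   [S → sees]
sees sees sees S S => sees sees sees sees S   [S → sees]
sees sees sees sees S => sees sees sees sees sees   [S → sees]

S => S S => S S S => S S S S => sees S S S => sees S S S S => sees sees S S S => sees sees sees S S => sees sees sees sees S => sees sees sees sees sees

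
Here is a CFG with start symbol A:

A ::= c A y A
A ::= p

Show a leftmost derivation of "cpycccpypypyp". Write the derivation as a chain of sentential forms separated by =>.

A => cAyA => cpyA => cpycAyA => cpyccAyAyA => cpycccAyAyAyA => cpycccpyAyAyA => cpycccpypyAyA => cpycccpypypyA => cpycccpypypyp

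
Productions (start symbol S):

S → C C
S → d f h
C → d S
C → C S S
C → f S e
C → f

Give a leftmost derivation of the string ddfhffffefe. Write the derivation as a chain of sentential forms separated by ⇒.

S ⇒ CC ⇒ dSC ⇒ ddfhC ⇒ ddfhfSe ⇒ ddfhfCCe ⇒ ddfhffSeCe ⇒ ddfhffCCeCe ⇒ ddfhfffCeCe ⇒ ddfhffffeCe ⇒ ddfhffffefe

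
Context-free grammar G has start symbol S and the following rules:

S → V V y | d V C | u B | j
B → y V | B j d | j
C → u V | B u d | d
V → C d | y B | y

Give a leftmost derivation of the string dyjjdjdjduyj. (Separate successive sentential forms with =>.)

S => dVC   [S → d V C]
dVC => dyBC   [V → y B]
dyBC => dyBjdC   [B → B j d]
dyBjdC => dyBjdjdC   [B → B j d]
dyBjdjdC => dyBjdjdjdC   [B → B j d]
dyBjdjdjdC => dyjjdjdjdC   [B → j]
dyjjdjdjdC => dyjjdjdjduV   [C → u V]
dyjjdjdjduV => dyjjdjdjduyB   [V → y B]
dyjjdjdjduyB => dyjjdjdjduyj   [B → j]

S => dVC => dyBC => dyBjdC => dyBjdjdC => dyBjdjdjdC => dyjjdjdjdC => dyjjdjdjduV => dyjjdjdjduyB => dyjjdjdjduyj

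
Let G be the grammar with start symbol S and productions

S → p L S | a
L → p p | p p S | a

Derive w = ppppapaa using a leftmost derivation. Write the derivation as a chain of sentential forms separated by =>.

S => pLS   [S → p L S]
pLS => pppS   [L → p p]
pppS => ppppLS   [S → p L S]
ppppLS => ppppaS   [L → a]
ppppaS => ppppapLS   [S → p L S]
ppppapLS => ppppapaS   [L → a]
ppppapaS => ppppapaa   [S → a]

S => pLS => pppS => ppppLS => ppppaS => ppppapLS => ppppapaS => ppppapaa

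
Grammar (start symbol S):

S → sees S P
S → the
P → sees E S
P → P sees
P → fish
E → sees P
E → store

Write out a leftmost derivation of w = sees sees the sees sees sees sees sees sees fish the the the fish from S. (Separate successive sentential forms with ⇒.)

S ⇒ sees S P ⇒ sees sees S P P ⇒ sees sees the P P ⇒ sees sees the sees E S P ⇒ sees sees the sees sees P S P ⇒ sees sees the sees sees sees E S S P ⇒ sees sees the sees sees sees sees P S S P ⇒ sees sees the sees sees sees sees sees E S S S P ⇒ sees sees the sees sees sees sees sees sees P S S S P ⇒ sees sees the sees sees sees sees sees sees fish S S S P ⇒ sees sees the sees sees sees sees sees sees fish the S S P ⇒ sees sees the sees sees sees sees sees sees fish the the S P ⇒ sees sees the sees sees sees sees sees sees fish the the the P ⇒ sees sees the sees sees sees sees sees sees fish the the the fish

S ⇒ sees S P   [S → sees S P]
sees S P ⇒ sees sees S P P   [S → sees S P]
sees sees S P P ⇒ sees sees the P P   [S → the]
sees sees the P P ⇒ sees sees the sees E S P   [P → sees E S]
sees sees the sees E S P ⇒ sees sees the sees sees P S P   [E → sees P]
sees sees the sees sees P S P ⇒ sees sees the sees sees sees E S S P   [P → sees E S]
sees sees the sees sees sees E S S P ⇒ sees sees the sees sees sees sees P S S P   [E → sees P]
sees sees the sees sees sees sees P S S P ⇒ sees sees the sees sees sees sees sees E S S S P   [P → sees E S]
sees sees the sees sees sees sees sees E S S S P ⇒ sees sees the sees sees sees sees sees sees P S S S P   [E → sees P]
sees sees the sees sees sees sees sees sees P S S S P ⇒ sees sees the sees sees sees sees sees sees fish S S S P   [P → fish]
sees sees the sees sees sees sees sees sees fish S S S P ⇒ sees sees the sees sees sees sees sees sees fish the S S P   [S → the]
sees sees the sees sees sees sees sees sees fish the S S P ⇒ sees sees the sees sees sees sees sees sees fish the the S P   [S → the]
sees sees the sees sees sees sees sees sees fish the the S P ⇒ sees sees the sees sees sees sees sees sees fish the the the P   [S → the]
sees sees the sees sees sees sees sees sees fish the the the P ⇒ sees sees the sees sees sees sees sees sees fish the the the fish   [P → fish]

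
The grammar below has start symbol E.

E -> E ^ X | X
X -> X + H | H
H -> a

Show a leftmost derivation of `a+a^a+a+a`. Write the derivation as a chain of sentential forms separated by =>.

E => E^X   [E -> E ^ X]
E^X => X^X   [E -> X]
X^X => X+H^X   [X -> X + H]
X+H^X => H+H^X   [X -> H]
H+H^X => a+H^X   [H -> a]
a+H^X => a+a^X   [H -> a]
a+a^X => a+a^X+H   [X -> X + H]
a+a^X+H => a+a^X+H+H   [X -> X + H]
a+a^X+H+H => a+a^H+H+H   [X -> H]
a+a^H+H+H => a+a^a+H+H   [H -> a]
a+a^a+H+H => a+a^a+a+H   [H -> a]
a+a^a+a+H => a+a^a+a+a   [H -> a]

E => E^X => X^X => X+H^X => H+H^X => a+H^X => a+a^X => a+a^X+H => a+a^X+H+H => a+a^H+H+H => a+a^a+H+H => a+a^a+a+H => a+a^a+a+a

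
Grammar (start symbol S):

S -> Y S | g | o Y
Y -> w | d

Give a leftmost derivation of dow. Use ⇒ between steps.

S ⇒ YS ⇒ dS ⇒ doY ⇒ dow

S ⇒ YS   [S -> Y S]
YS ⇒ dS   [Y -> d]
dS ⇒ doY   [S -> o Y]
doY ⇒ dow   [Y -> w]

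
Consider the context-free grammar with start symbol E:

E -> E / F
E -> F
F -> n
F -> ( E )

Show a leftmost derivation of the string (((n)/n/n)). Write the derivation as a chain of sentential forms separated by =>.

E => F   [E -> F]
F => (E)   [F -> ( E )]
(E) => (F)   [E -> F]
(F) => ((E))   [F -> ( E )]
((E)) => ((E/F))   [E -> E / F]
((E/F)) => ((E/F/F))   [E -> E / F]
((E/F/F)) => ((F/F/F))   [E -> F]
((F/F/F)) => (((E)/F/F))   [F -> ( E )]
(((E)/F/F)) => (((F)/F/F))   [E -> F]
(((F)/F/F)) => (((n)/F/F))   [F -> n]
(((n)/F/F)) => (((n)/n/F))   [F -> n]
(((n)/n/F)) => (((n)/n/n))   [F -> n]

E => F => (E) => (F) => ((E)) => ((E/F)) => ((E/F/F)) => ((F/F/F)) => (((E)/F/F)) => (((F)/F/F)) => (((n)/F/F)) => (((n)/n/F)) => (((n)/n/n))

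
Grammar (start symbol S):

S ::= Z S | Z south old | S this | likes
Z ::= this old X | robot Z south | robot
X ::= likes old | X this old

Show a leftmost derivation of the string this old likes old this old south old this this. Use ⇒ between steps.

S ⇒ S this   [S ::= S this]
S this ⇒ S this this   [S ::= S this]
S this this ⇒ Z south old this this   [S ::= Z south old]
Z south old this this ⇒ this old X south old this this   [Z ::= this old X]
this old X south old this this ⇒ this old X this old south old this this   [X ::= X this old]
this old X this old south old this this ⇒ this old likes old this old south old this this   [X ::= likes old]

S ⇒ S this ⇒ S this this ⇒ Z south old this this ⇒ this old X south old this this ⇒ this old X this old south old this this ⇒ this old likes old this old south old this this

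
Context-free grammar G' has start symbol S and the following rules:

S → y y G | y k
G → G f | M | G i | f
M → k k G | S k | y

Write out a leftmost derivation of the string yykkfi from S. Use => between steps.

S => yyG   [S → y y G]
yyG => yyM   [G → M]
yyM => yykkG   [M → k k G]
yykkG => yykkGi   [G → G i]
yykkGi => yykkfi   [G → f]

S=>yyG=>yyM=>yykkG=>yykkGi=>yykkfi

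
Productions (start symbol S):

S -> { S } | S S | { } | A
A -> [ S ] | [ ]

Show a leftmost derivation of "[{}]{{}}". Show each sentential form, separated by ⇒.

S⇒SS⇒AS⇒[S]S⇒[{}]S⇒[{}]{S}⇒[{}]{{}}

S ⇒ SS   [S -> S S]
SS ⇒ AS   [S -> A]
AS ⇒ [S]S   [A -> [ S ]]
[S]S ⇒ [{}]S   [S -> { }]
[{}]S ⇒ [{}]{S}   [S -> { S }]
[{}]{S} ⇒ [{}]{{}}   [S -> { }]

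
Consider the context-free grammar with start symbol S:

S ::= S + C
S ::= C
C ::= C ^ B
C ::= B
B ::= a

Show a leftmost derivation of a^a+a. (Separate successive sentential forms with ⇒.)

S ⇒ S+C   [S ::= S + C]
S+C ⇒ C+C   [S ::= C]
C+C ⇒ C^B+C   [C ::= C ^ B]
C^B+C ⇒ B^B+C   [C ::= B]
B^B+C ⇒ a^B+C   [B ::= a]
a^B+C ⇒ a^a+C   [B ::= a]
a^a+C ⇒ a^a+B   [C ::= B]
a^a+B ⇒ a^a+a   [B ::= a]

S ⇒ S+C ⇒ C+C ⇒ C^B+C ⇒ B^B+C ⇒ a^B+C ⇒ a^a+C ⇒ a^a+B ⇒ a^a+a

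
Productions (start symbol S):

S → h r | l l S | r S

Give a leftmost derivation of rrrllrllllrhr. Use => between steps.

S => rS   [S → r S]
rS => rrS   [S → r S]
rrS => rrrS   [S → r S]
rrrS => rrrllS   [S → l l S]
rrrllS => rrrllrS   [S → r S]
rrrllrS => rrrllrllS   [S → l l S]
rrrllrllS => rrrllrllllS   [S → l l S]
rrrllrllllS => rrrllrllllrS   [S → r S]
rrrllrllllrS => rrrllrllllrhr   [S → h r]

S=>rS=>rrS=>rrrS=>rrrllS=>rrrllrS=>rrrllrllS=>rrrllrllllS=>rrrllrllllrS=>rrrllrllllrhr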